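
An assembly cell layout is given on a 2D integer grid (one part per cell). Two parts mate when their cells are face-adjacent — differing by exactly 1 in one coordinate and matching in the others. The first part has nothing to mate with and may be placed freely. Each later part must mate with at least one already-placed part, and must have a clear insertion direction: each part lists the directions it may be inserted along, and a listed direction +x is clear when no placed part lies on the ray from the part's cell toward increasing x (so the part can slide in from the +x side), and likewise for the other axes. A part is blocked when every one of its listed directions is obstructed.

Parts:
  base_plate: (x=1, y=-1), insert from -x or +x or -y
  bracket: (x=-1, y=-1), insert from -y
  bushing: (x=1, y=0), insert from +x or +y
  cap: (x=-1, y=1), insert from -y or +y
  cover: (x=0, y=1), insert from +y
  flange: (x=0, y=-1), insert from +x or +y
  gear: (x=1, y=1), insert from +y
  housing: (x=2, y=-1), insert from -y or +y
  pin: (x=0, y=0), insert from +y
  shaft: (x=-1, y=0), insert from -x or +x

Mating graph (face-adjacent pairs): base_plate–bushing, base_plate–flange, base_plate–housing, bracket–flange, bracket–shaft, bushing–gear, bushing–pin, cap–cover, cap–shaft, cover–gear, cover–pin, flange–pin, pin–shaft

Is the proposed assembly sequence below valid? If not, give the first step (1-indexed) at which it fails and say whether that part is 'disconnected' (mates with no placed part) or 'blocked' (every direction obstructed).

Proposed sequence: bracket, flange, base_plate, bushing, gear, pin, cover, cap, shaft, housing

Valid

1. bracket@(-1, -1) [-y clear] — {bracket}
2. flange@(0, -1) [+x clear] — {bracket, flange}
3. base_plate@(1, -1) [+x clear] — {base_plate, bracket, flange}
4. bushing@(1, 0) [+x clear] — {base_plate, bracket, bushing, flange}
5. gear@(1, 1) [+y clear] — {base_plate, bracket, bushing, flange, gear}
6. pin@(0, 0) [+y clear] — {base_plate, bracket, bushing, flange, gear, pin}
7. cover@(0, 1) [+y clear] — {base_plate, bracket, bushing, cover, flange, gear, pin}
8. cap@(-1, 1) [+y clear] — {base_plate, bracket, bushing, cap, cover, flange, gear, pin}
9. shaft@(-1, 0) [-x clear] — {base_plate, bracket, bushing, cap, cover, flange, gear, pin, shaft}
10. housing@(2, -1) [-y clear] — {base_plate, bracket, bushing, cap, cover, flange, gear, housing, pin, shaft}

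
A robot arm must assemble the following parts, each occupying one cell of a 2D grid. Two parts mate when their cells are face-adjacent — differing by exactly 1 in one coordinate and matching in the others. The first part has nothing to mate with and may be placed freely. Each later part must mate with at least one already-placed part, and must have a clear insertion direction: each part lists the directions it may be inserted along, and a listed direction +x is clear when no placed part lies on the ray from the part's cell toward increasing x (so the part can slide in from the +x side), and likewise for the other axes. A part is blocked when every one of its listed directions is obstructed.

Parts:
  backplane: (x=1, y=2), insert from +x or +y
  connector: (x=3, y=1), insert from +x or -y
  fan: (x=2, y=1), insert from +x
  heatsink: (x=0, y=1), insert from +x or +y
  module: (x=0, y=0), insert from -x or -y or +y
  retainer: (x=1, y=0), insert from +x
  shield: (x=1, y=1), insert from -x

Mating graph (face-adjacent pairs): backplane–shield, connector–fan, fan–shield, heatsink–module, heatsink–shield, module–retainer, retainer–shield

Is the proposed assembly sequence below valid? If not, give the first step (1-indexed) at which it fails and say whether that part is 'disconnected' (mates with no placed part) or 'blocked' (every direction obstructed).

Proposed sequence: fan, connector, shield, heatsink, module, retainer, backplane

1. fan@(2, 1) [+x clear] — {fan}
2. connector@(3, 1) [+x clear] — {connector, fan}
3. shield@(1, 1) [-x clear] — {connector, fan, shield}
4. heatsink@(0, 1) [+y clear] — {connector, fan, heatsink, shield}
5. module@(0, 0) [-x clear] — {connector, fan, heatsink, module, shield}
6. retainer@(1, 0) [+x clear] — {connector, fan, heatsink, module, retainer, shield}
7. backplane@(1, 2) [+x clear] — {backplane, connector, fan, heatsink, module, retainer, shield}

Valid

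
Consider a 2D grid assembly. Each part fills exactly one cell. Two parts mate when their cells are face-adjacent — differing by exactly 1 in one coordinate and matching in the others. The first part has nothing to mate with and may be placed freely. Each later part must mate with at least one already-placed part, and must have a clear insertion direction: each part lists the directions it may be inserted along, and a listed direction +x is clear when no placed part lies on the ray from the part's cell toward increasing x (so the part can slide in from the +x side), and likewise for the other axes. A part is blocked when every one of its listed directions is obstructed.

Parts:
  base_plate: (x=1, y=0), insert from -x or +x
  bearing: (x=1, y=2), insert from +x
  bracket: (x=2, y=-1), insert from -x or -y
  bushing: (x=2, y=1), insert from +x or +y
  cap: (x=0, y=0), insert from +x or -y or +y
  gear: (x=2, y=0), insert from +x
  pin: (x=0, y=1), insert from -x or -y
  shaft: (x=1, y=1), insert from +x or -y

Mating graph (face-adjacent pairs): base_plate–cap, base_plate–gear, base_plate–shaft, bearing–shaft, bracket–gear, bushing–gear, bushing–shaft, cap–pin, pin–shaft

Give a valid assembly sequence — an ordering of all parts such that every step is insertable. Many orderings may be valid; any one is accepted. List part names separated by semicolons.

bushing; shaft; pin; cap; base_plate; gear; bracket; bearing

1. bushing@(2, 1) [+x clear] — {bushing}
2. shaft@(1, 1) [-y clear] — {bushing, shaft}
3. pin@(0, 1) [-x clear] — {bushing, pin, shaft}
4. cap@(0, 0) [+x clear] — {bushing, cap, pin, shaft}
5. base_plate@(1, 0) [+x clear] — {base_plate, bushing, cap, pin, shaft}
6. gear@(2, 0) [+x clear] — {base_plate, bushing, cap, gear, pin, shaft}
7. bracket@(2, -1) [-x clear] — {base_plate, bracket, bushing, cap, gear, pin, shaft}
8. bearing@(1, 2) [+x clear] — {base_plate, bearing, bracket, bushing, cap, gear, pin, shaft}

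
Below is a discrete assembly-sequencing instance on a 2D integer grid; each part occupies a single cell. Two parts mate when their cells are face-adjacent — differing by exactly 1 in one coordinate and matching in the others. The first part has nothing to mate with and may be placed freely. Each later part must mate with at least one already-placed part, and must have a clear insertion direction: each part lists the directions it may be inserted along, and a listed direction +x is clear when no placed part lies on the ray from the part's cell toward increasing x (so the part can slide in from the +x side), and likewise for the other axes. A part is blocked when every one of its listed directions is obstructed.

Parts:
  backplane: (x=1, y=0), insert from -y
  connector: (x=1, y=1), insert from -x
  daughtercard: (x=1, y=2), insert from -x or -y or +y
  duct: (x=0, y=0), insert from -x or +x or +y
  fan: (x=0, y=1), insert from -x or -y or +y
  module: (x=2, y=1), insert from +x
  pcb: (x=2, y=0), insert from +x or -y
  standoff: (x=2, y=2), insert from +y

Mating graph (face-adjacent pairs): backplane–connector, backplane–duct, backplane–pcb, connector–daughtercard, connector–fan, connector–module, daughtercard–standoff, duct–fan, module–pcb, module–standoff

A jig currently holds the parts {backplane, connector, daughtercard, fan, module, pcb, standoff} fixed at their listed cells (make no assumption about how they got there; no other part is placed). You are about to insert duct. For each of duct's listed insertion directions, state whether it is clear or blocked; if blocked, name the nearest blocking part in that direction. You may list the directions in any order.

-x: ray from duct(0, 0) has no placed part ⇒ clear
+x: nearest on ray is backplane@(1, 0) ⇒ blocked
+y: nearest on ray is fan@(0, 1) ⇒ blocked

+x: blocked by backplane; +y: blocked by fan; -x: clear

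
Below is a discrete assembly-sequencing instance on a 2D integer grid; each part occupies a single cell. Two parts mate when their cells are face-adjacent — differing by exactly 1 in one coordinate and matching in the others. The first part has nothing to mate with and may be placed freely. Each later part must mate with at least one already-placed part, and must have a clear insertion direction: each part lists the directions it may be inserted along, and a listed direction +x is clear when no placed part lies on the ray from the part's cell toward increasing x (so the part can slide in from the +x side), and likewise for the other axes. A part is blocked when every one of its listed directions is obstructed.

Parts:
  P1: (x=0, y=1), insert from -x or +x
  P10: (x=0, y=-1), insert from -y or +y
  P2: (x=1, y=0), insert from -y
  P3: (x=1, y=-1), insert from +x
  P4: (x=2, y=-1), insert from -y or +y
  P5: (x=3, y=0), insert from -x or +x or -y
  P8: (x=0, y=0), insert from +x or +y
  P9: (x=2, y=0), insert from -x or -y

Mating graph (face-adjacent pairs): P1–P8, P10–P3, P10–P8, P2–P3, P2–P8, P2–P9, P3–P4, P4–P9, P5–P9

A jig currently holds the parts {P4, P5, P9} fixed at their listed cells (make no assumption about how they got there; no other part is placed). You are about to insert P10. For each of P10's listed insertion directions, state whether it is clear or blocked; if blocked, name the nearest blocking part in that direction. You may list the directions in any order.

+y: clear; -y: clear

-y: ray from P10(0, -1) has no placed part ⇒ clear
+y: ray from P10(0, -1) has no placed part ⇒ clear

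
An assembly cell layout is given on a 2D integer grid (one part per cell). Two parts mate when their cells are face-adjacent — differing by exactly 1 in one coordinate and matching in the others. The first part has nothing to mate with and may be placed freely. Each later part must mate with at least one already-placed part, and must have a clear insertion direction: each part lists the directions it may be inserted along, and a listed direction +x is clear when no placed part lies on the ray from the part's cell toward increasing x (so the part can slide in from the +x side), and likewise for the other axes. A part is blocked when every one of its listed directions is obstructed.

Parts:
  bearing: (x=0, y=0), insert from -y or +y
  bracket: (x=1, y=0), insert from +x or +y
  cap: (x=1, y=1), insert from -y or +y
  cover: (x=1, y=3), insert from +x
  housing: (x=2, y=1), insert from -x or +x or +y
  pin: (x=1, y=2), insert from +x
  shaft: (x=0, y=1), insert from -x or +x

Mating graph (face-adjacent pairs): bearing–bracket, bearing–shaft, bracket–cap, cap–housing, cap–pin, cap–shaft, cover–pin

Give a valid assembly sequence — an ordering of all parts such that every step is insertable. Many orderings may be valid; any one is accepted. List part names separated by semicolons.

housing; cap; shaft; bearing; pin; bracket; cover

1. housing@(2, 1) [-x clear] — {housing}
2. cap@(1, 1) [-y clear] — {cap, housing}
3. shaft@(0, 1) [-x clear] — {cap, housing, shaft}
4. bearing@(0, 0) [-y clear] — {bearing, cap, housing, shaft}
5. pin@(1, 2) [+x clear] — {bearing, cap, housing, pin, shaft}
6. bracket@(1, 0) [+x clear] — {bearing, bracket, cap, housing, pin, shaft}
7. cover@(1, 3) [+x clear] — {bearing, bracket, cap, cover, housing, pin, shaft}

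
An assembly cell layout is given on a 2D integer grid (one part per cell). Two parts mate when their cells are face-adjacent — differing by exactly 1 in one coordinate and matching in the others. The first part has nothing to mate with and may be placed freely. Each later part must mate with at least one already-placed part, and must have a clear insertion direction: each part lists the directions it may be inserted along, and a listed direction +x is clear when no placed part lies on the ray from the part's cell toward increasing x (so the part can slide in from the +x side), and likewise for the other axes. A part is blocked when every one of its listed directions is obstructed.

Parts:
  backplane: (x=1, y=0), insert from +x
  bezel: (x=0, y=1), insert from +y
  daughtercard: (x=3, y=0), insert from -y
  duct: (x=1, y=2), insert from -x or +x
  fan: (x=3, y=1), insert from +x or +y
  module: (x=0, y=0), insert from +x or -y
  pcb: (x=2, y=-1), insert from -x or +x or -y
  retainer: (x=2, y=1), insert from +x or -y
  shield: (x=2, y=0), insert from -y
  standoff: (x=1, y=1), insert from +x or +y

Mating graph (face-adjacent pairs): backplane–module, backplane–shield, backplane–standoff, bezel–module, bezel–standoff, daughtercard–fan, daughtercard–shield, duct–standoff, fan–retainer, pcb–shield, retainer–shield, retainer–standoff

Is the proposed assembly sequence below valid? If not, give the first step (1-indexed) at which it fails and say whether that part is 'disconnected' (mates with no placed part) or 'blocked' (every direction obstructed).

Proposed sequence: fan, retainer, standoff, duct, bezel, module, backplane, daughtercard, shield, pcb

1. fan@(3, 1) [+x clear] — {fan}
2. retainer@(2, 1) [-y clear] — {fan, retainer}
3. standoff@(1, 1) [+y clear] — {fan, retainer, standoff}
4. duct@(1, 2) [-x clear] — {duct, fan, retainer, standoff}
5. bezel@(0, 1) [+y clear] — {bezel, duct, fan, retainer, standoff}
6. module@(0, 0) [+x clear] — {bezel, duct, fan, module, retainer, standoff}
7. backplane@(1, 0) [+x clear] — {backplane, bezel, duct, fan, module, retainer, standoff}
8. daughtercard@(3, 0) [-y clear] — {backplane, bezel, daughtercard, duct, fan, module, retainer, standoff}
9. shield@(2, 0) [-y clear] — {backplane, bezel, daughtercard, duct, fan, module, retainer, shield, standoff}
10. pcb@(2, -1) [-x clear] — {backplane, bezel, daughtercard, duct, fan, module, pcb, retainer, shield, standoff}

Valid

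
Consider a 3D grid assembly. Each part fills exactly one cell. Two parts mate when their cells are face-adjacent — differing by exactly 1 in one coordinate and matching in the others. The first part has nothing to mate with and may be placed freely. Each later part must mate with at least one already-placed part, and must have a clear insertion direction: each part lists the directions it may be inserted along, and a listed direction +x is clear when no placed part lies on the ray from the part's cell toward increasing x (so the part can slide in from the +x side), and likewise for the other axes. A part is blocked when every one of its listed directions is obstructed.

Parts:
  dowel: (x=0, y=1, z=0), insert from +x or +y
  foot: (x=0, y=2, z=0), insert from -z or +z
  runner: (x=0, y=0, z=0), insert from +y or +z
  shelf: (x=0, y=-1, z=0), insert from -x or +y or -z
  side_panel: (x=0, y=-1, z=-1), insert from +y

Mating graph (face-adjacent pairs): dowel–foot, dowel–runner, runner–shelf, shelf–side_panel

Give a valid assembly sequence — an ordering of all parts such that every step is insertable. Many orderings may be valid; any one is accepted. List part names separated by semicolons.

foot; dowel; runner; shelf; side_panel

1. foot@(0, 2, 0) [-z clear] — {foot}
2. dowel@(0, 1, 0) [+x clear] — {dowel, foot}
3. runner@(0, 0, 0) [+z clear] — {dowel, foot, runner}
4. shelf@(0, -1, 0) [-x clear] — {dowel, foot, runner, shelf}
5. side_panel@(0, -1, -1) [+y clear] — {dowel, foot, runner, shelf, side_panel}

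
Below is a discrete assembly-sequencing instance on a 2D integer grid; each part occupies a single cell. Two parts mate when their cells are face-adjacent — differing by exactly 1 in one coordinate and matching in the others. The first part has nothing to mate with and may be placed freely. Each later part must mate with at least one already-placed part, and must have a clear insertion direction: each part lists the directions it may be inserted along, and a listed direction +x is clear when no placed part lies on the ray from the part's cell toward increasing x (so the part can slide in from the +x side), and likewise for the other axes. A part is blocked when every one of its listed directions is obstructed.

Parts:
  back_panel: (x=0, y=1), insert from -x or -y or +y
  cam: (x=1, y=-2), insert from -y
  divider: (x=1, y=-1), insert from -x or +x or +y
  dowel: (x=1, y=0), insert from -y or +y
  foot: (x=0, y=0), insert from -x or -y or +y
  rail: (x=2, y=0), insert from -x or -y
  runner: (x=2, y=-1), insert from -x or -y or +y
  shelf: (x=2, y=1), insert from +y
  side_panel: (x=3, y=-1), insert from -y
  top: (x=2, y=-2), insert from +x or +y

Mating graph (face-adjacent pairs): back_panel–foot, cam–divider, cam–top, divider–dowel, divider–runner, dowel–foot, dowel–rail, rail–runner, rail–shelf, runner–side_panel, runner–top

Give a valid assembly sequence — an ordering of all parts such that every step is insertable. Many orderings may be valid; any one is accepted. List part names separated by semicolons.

shelf; rail; runner; side_panel; top; cam; divider; dowel; foot; back_panel

1. shelf@(2, 1) [+y clear] — {shelf}
2. rail@(2, 0) [-x clear] — {rail, shelf}
3. runner@(2, -1) [-x clear] — {rail, runner, shelf}
4. side_panel@(3, -1) [-y clear] — {rail, runner, shelf, side_panel}
5. top@(2, -2) [+x clear] — {rail, runner, shelf, side_panel, top}
6. cam@(1, -2) [-y clear] — {cam, rail, runner, shelf, side_panel, top}
7. divider@(1, -1) [-x clear] — {cam, divider, rail, runner, shelf, side_panel, top}
8. dowel@(1, 0) [+y clear] — {cam, divider, dowel, rail, runner, shelf, side_panel, top}
9. foot@(0, 0) [-x clear] — {cam, divider, dowel, foot, rail, runner, shelf, side_panel, top}
10. back_panel@(0, 1) [-x clear] — {back_panel, cam, divider, dowel, foot, rail, runner, shelf, side_panel, top}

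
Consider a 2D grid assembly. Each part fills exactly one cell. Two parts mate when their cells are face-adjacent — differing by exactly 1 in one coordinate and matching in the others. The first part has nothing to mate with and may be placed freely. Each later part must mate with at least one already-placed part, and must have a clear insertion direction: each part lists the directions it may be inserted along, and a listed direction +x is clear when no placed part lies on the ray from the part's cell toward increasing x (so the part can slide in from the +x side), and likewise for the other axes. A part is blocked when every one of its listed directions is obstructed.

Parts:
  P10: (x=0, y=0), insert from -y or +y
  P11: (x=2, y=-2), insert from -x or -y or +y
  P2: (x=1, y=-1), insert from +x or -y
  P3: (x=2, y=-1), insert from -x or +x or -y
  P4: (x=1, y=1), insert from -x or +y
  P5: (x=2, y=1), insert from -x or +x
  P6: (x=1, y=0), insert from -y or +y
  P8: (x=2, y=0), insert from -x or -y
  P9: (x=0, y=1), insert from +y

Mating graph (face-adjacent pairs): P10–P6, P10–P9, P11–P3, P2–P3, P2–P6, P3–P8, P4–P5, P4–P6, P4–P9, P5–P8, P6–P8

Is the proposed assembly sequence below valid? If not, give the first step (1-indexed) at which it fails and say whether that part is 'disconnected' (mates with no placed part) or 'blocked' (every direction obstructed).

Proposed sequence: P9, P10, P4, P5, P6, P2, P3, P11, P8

Invalid at step 9 (blocked)

1. P9@(0, 1) [+y clear] — {P9}
2. P10@(0, 0) [-y clear] — {P10, P9}
3. P4@(1, 1) [+y clear] — {P10, P4, P9}
4. P5@(2, 1) [+x clear] — {P10, P4, P5, P9}
5. P6@(1, 0) [-y clear] — {P10, P4, P5, P6, P9}
6. P2@(1, -1) [+x clear] — {P10, P2, P4, P5, P6, P9}
7. P3@(2, -1) [+x clear] — {P10, P2, P3, P4, P5, P6, P9}
8. P11@(2, -2) [-x clear] — {P10, P11, P2, P3, P4, P5, P6, P9}
9. P8@(2, 0) — -x/-y all obstructed ⇒ blocked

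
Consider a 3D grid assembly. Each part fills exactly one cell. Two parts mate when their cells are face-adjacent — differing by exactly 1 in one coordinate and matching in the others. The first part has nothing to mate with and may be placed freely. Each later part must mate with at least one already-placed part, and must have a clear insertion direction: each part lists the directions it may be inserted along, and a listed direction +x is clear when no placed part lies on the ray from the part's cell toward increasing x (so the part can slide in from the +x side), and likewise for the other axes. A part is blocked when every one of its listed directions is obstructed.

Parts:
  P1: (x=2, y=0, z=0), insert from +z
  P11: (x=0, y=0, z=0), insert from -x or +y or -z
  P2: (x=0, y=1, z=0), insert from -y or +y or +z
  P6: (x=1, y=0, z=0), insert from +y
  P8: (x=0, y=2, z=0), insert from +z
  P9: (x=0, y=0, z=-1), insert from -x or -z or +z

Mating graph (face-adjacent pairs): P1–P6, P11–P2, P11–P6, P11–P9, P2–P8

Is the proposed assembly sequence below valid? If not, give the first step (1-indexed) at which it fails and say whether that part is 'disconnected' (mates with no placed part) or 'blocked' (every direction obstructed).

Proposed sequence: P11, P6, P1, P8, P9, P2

1. P11@(0, 0, 0) [-x clear] — {P11}
2. P6@(1, 0, 0) [+y clear] — {P11, P6}
3. P1@(2, 0, 0) [+z clear] — {P1, P11, P6}
4. P8@(0, 2, 0) — no placed neighbour ⇒ disconnected

Invalid at step 4 (disconnected)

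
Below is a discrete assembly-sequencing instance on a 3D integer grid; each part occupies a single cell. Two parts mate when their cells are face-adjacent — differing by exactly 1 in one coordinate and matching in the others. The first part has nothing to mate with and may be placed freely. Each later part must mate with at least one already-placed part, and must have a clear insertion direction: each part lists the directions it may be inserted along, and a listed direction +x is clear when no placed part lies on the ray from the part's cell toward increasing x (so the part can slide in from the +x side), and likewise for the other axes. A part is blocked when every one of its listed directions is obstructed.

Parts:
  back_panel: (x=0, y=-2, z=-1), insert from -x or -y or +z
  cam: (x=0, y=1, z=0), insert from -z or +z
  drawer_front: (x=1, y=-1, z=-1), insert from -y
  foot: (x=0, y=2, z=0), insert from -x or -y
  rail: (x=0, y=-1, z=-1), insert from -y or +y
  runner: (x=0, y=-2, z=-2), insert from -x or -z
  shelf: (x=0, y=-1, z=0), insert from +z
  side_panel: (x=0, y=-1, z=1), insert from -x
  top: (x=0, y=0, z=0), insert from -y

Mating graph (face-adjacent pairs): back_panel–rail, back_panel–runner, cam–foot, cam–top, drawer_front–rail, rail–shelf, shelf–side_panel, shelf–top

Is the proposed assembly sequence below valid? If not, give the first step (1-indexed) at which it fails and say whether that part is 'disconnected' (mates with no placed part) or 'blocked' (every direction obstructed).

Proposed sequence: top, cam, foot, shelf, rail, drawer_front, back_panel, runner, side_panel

1. top@(0, 0, 0) [-y clear] — {top}
2. cam@(0, 1, 0) [-z clear] — {cam, top}
3. foot@(0, 2, 0) [-x clear] — {cam, foot, top}
4. shelf@(0, -1, 0) [+z clear] — {cam, foot, shelf, top}
5. rail@(0, -1, -1) [-y clear] — {cam, foot, rail, shelf, top}
6. drawer_front@(1, -1, -1) [-y clear] — {cam, drawer_front, foot, rail, shelf, top}
7. back_panel@(0, -2, -1) [-x clear] — {back_panel, cam, drawer_front, foot, rail, shelf, top}
8. runner@(0, -2, -2) [-x clear] — {back_panel, cam, drawer_front, foot, rail, runner, shelf, top}
9. side_panel@(0, -1, 1) [-x clear] — {back_panel, cam, drawer_front, foot, rail, runner, shelf, side_panel, top}

Valid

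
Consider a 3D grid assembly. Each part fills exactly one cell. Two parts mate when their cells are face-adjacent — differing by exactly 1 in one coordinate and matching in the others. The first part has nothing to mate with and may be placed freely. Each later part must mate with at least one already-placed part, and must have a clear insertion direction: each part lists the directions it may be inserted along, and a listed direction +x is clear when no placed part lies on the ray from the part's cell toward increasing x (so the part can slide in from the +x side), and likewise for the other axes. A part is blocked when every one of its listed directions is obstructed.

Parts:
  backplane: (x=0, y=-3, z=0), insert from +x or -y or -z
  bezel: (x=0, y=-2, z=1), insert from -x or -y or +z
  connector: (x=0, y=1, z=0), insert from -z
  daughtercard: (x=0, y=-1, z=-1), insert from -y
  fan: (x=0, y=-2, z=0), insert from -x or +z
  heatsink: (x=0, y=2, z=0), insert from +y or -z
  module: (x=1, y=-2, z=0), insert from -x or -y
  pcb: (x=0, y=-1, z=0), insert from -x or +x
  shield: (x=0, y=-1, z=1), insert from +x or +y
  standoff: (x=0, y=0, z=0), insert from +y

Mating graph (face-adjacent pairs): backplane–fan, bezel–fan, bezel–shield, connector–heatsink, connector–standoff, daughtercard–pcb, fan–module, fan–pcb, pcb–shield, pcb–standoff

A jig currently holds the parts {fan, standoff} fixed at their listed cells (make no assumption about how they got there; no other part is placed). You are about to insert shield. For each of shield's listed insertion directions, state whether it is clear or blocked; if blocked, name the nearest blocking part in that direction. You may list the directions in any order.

+x: ray from shield(0, -1, 1) has no placed part ⇒ clear
+y: ray from shield(0, -1, 1) has no placed part ⇒ clear

+x: clear; +y: clear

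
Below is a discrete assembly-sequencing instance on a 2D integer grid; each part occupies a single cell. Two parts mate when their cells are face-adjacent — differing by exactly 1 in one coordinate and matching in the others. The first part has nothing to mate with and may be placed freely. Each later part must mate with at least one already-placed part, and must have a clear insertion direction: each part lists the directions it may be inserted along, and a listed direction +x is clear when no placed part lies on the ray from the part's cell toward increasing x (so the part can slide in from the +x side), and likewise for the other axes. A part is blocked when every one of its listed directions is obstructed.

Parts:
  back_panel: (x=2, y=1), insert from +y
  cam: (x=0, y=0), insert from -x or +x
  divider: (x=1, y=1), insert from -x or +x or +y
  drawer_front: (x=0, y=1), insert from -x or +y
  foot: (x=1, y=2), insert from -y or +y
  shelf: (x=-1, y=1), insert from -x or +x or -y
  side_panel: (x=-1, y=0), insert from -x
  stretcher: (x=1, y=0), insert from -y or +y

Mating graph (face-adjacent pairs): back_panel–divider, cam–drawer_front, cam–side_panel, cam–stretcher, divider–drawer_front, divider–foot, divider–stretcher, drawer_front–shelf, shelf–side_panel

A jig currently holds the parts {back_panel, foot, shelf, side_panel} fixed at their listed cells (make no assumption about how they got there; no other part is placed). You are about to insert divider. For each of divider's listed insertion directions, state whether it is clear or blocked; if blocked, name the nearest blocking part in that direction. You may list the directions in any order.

-x: nearest on ray is shelf@(-1, 1) ⇒ blocked
+x: nearest on ray is back_panel@(2, 1) ⇒ blocked
+y: nearest on ray is foot@(1, 2) ⇒ blocked

+x: blocked by back_panel; +y: blocked by foot; -x: blocked by shelf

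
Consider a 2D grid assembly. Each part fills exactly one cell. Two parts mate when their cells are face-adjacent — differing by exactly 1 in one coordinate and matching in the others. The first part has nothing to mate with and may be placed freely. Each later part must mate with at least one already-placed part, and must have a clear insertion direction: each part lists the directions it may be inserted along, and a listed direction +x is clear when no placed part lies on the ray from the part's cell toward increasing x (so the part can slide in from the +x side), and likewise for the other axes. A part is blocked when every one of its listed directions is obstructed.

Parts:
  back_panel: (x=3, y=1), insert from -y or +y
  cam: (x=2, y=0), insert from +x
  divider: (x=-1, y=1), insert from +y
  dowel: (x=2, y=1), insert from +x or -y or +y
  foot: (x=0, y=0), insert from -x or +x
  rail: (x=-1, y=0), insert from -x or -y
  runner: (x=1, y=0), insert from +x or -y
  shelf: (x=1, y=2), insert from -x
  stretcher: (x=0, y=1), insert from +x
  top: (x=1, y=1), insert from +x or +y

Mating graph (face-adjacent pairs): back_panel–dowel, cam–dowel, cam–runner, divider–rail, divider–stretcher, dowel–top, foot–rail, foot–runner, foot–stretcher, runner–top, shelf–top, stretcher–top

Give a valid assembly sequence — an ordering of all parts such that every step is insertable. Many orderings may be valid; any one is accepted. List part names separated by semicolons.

1. runner@(1, 0) [+x clear] — {runner}
2. foot@(0, 0) [-x clear] — {foot, runner}
3. stretcher@(0, 1) [+x clear] — {foot, runner, stretcher}
4. top@(1, 1) [+x clear] — {foot, runner, stretcher, top}
5. rail@(-1, 0) [-x clear] — {foot, rail, runner, stretcher, top}
6. shelf@(1, 2) [-x clear] — {foot, rail, runner, shelf, stretcher, top}
7. cam@(2, 0) [+x clear] — {cam, foot, rail, runner, shelf, stretcher, top}
8. divider@(-1, 1) [+y clear] — {cam, divider, foot, rail, runner, shelf, stretcher, top}
9. dowel@(2, 1) [+x clear] — {cam, divider, dowel, foot, rail, runner, shelf, stretcher, top}
10. back_panel@(3, 1) [-y clear] — {back_panel, cam, divider, dowel, foot, rail, runner, shelf, stretcher, top}

runner; foot; stretcher; top; rail; shelf; cam; divider; dowel; back_panel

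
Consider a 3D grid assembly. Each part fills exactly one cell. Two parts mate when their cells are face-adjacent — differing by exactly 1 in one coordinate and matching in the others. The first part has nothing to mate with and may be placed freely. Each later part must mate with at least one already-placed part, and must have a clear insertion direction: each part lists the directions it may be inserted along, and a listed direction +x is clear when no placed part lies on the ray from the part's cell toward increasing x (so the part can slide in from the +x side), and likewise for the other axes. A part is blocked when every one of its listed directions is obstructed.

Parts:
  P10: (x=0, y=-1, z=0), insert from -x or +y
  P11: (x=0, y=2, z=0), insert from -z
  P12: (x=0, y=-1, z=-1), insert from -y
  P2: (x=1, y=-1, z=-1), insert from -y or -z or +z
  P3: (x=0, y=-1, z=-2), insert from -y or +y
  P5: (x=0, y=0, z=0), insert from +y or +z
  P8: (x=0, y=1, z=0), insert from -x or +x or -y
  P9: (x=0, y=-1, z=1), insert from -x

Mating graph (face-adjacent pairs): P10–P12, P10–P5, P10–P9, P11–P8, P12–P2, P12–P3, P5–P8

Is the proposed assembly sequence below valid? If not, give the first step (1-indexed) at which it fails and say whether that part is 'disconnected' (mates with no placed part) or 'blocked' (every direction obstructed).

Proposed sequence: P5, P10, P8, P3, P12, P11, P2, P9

1. P5@(0, 0, 0) [+y clear] — {P5}
2. P10@(0, -1, 0) [-x clear] — {P10, P5}
3. P8@(0, 1, 0) [-x clear] — {P10, P5, P8}
4. P3@(0, -1, -2) — no placed neighbour ⇒ disconnected

Invalid at step 4 (disconnected)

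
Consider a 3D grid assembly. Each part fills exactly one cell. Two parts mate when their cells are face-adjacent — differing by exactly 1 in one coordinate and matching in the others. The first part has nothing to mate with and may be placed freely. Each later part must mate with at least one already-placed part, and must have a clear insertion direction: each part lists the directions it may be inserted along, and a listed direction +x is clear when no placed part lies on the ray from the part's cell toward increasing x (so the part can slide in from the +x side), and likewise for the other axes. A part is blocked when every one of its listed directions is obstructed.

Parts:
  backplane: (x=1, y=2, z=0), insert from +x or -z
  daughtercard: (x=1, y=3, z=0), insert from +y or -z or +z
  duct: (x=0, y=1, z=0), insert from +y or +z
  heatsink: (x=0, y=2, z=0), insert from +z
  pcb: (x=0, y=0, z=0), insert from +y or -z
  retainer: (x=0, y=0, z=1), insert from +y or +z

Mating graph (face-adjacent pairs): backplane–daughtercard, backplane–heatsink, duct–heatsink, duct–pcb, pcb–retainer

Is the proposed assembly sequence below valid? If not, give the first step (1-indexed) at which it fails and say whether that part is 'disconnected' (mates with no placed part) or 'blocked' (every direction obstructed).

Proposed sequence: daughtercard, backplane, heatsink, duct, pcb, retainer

Valid

1. daughtercard@(1, 3, 0) [+y clear] — {daughtercard}
2. backplane@(1, 2, 0) [+x clear] — {backplane, daughtercard}
3. heatsink@(0, 2, 0) [+z clear] — {backplane, daughtercard, heatsink}
4. duct@(0, 1, 0) [+z clear] — {backplane, daughtercard, duct, heatsink}
5. pcb@(0, 0, 0) [-z clear] — {backplane, daughtercard, duct, heatsink, pcb}
6. retainer@(0, 0, 1) [+y clear] — {backplane, daughtercard, duct, heatsink, pcb, retainer}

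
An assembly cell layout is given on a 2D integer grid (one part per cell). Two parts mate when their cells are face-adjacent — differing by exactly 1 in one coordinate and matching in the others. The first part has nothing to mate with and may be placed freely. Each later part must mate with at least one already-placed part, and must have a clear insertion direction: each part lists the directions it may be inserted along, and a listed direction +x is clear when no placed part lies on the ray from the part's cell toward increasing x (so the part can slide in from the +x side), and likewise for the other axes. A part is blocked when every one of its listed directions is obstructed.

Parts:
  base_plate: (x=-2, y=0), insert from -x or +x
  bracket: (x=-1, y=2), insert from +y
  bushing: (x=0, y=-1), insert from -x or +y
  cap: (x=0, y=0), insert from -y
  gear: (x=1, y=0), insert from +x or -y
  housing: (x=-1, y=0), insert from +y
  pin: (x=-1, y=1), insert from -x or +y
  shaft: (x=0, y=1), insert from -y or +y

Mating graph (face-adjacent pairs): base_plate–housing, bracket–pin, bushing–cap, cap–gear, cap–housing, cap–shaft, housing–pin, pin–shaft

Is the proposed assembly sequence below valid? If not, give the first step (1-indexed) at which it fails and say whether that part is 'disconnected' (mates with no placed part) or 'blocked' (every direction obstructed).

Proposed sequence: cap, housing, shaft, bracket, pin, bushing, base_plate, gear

Invalid at step 4 (disconnected)

1. cap@(0, 0) [-y clear] — {cap}
2. housing@(-1, 0) [+y clear] — {cap, housing}
3. shaft@(0, 1) [+y clear] — {cap, housing, shaft}
4. bracket@(-1, 2) — no placed neighbour ⇒ disconnected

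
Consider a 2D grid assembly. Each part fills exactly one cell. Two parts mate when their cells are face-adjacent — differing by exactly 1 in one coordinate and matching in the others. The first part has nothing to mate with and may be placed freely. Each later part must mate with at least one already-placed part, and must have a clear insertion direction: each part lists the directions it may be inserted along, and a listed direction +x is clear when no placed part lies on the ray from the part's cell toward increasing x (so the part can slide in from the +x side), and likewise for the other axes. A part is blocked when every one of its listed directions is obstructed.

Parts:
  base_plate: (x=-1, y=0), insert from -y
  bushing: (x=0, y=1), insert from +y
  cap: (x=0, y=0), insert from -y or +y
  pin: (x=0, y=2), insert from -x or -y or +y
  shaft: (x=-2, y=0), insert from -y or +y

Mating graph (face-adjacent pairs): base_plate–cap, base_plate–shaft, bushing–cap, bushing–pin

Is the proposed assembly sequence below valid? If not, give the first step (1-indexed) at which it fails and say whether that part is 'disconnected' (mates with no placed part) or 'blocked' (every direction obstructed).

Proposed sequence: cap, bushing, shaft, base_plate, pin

Invalid at step 3 (disconnected)

1. cap@(0, 0) [-y clear] — {cap}
2. bushing@(0, 1) [+y clear] — {bushing, cap}
3. shaft@(-2, 0) — no placed neighbour ⇒ disconnected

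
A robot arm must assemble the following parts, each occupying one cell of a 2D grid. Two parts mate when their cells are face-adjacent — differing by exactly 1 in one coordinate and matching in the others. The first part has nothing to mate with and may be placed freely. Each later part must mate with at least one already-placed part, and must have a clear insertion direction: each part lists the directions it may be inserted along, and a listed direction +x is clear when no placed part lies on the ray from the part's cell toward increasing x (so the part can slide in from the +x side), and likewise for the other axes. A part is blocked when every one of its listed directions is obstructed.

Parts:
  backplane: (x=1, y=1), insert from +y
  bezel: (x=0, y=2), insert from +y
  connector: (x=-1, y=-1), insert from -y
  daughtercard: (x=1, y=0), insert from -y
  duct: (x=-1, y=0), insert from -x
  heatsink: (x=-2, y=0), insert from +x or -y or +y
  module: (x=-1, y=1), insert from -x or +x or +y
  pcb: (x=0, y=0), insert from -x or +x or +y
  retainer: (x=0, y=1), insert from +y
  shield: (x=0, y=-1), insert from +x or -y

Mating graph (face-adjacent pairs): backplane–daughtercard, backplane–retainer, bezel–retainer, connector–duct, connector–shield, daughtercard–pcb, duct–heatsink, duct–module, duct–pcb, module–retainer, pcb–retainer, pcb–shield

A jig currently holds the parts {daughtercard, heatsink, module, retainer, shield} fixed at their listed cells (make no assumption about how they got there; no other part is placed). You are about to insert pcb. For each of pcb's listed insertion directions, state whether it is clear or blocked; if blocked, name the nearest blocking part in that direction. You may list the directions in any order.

-x: nearest on ray is heatsink@(-2, 0) ⇒ blocked
+x: nearest on ray is daughtercard@(1, 0) ⇒ blocked
+y: nearest on ray is retainer@(0, 1) ⇒ blocked

+x: blocked by daughtercard; +y: blocked by retainer; -x: blocked by heatsink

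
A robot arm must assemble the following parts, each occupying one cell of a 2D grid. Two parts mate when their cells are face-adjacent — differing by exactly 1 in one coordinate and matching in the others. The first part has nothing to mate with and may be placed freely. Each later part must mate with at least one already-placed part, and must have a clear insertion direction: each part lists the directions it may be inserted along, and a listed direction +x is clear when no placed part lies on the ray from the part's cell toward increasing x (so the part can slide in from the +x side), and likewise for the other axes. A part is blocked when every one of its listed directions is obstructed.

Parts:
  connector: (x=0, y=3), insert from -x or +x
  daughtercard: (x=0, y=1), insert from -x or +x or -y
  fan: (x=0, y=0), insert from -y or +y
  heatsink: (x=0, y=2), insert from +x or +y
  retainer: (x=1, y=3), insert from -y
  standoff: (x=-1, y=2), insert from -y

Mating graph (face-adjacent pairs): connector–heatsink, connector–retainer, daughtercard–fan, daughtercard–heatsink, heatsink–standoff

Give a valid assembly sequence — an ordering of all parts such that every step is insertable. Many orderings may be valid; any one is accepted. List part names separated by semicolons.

1. connector@(0, 3) [-x clear] — {connector}
2. retainer@(1, 3) [-y clear] — {connector, retainer}
3. heatsink@(0, 2) [+x clear] — {connector, heatsink, retainer}
4. standoff@(-1, 2) [-y clear] — {connector, heatsink, retainer, standoff}
5. daughtercard@(0, 1) [-x clear] — {connector, daughtercard, heatsink, retainer, standoff}
6. fan@(0, 0) [-y clear] — {connector, daughtercard, fan, heatsink, retainer, standoff}

connector; retainer; heatsink; standoff; daughtercard; fan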